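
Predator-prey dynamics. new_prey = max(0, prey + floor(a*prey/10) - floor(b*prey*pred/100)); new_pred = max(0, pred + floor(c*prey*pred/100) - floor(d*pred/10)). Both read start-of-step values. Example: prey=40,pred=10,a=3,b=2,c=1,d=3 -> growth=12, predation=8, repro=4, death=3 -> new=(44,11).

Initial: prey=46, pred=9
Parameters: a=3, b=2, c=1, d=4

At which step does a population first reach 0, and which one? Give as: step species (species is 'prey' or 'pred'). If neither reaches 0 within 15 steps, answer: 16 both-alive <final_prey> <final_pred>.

Answer: 16 both-alive 18 7

Derivation:
Step 1: prey: 46+13-8=51; pred: 9+4-3=10
Step 2: prey: 51+15-10=56; pred: 10+5-4=11
Step 3: prey: 56+16-12=60; pred: 11+6-4=13
Step 4: prey: 60+18-15=63; pred: 13+7-5=15
Step 5: prey: 63+18-18=63; pred: 15+9-6=18
Step 6: prey: 63+18-22=59; pred: 18+11-7=22
Step 7: prey: 59+17-25=51; pred: 22+12-8=26
Step 8: prey: 51+15-26=40; pred: 26+13-10=29
Step 9: prey: 40+12-23=29; pred: 29+11-11=29
Step 10: prey: 29+8-16=21; pred: 29+8-11=26
Step 11: prey: 21+6-10=17; pred: 26+5-10=21
Step 12: prey: 17+5-7=15; pred: 21+3-8=16
Step 13: prey: 15+4-4=15; pred: 16+2-6=12
Step 14: prey: 15+4-3=16; pred: 12+1-4=9
Step 15: prey: 16+4-2=18; pred: 9+1-3=7
No extinction within 15 steps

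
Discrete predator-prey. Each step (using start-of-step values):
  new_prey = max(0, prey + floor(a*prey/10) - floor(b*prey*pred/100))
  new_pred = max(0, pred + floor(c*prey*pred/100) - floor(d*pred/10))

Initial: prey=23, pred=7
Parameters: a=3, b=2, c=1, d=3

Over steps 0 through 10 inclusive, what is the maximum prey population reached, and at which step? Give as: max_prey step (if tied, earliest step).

Step 1: prey: 23+6-3=26; pred: 7+1-2=6
Step 2: prey: 26+7-3=30; pred: 6+1-1=6
Step 3: prey: 30+9-3=36; pred: 6+1-1=6
Step 4: prey: 36+10-4=42; pred: 6+2-1=7
Step 5: prey: 42+12-5=49; pred: 7+2-2=7
Step 6: prey: 49+14-6=57; pred: 7+3-2=8
Step 7: prey: 57+17-9=65; pred: 8+4-2=10
Step 8: prey: 65+19-13=71; pred: 10+6-3=13
Step 9: prey: 71+21-18=74; pred: 13+9-3=19
Step 10: prey: 74+22-28=68; pred: 19+14-5=28
Max prey = 74 at step 9

Answer: 74 9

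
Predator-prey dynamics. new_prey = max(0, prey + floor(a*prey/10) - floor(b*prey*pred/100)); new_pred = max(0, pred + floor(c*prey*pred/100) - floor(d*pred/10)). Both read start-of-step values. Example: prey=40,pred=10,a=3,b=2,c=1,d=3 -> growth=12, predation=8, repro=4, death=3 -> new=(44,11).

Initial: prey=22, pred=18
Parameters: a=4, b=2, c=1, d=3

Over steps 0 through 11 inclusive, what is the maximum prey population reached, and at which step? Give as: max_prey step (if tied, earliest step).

Answer: 48 9

Derivation:
Step 1: prey: 22+8-7=23; pred: 18+3-5=16
Step 2: prey: 23+9-7=25; pred: 16+3-4=15
Step 3: prey: 25+10-7=28; pred: 15+3-4=14
Step 4: prey: 28+11-7=32; pred: 14+3-4=13
Step 5: prey: 32+12-8=36; pred: 13+4-3=14
Step 6: prey: 36+14-10=40; pred: 14+5-4=15
Step 7: prey: 40+16-12=44; pred: 15+6-4=17
Step 8: prey: 44+17-14=47; pred: 17+7-5=19
Step 9: prey: 47+18-17=48; pred: 19+8-5=22
Step 10: prey: 48+19-21=46; pred: 22+10-6=26
Step 11: prey: 46+18-23=41; pred: 26+11-7=30
Max prey = 48 at step 9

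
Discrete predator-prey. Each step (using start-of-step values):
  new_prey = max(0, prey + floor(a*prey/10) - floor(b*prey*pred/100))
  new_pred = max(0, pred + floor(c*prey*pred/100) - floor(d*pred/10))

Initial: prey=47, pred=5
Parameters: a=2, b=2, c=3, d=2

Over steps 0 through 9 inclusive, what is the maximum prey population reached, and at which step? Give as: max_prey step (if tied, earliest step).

Step 1: prey: 47+9-4=52; pred: 5+7-1=11
Step 2: prey: 52+10-11=51; pred: 11+17-2=26
Step 3: prey: 51+10-26=35; pred: 26+39-5=60
Step 4: prey: 35+7-42=0; pred: 60+63-12=111
Step 5: prey: 0+0-0=0; pred: 111+0-22=89
Step 6: prey: 0+0-0=0; pred: 89+0-17=72
Step 7: prey: 0+0-0=0; pred: 72+0-14=58
Step 8: prey: 0+0-0=0; pred: 58+0-11=47
Step 9: prey: 0+0-0=0; pred: 47+0-9=38
Max prey = 52 at step 1

Answer: 52 1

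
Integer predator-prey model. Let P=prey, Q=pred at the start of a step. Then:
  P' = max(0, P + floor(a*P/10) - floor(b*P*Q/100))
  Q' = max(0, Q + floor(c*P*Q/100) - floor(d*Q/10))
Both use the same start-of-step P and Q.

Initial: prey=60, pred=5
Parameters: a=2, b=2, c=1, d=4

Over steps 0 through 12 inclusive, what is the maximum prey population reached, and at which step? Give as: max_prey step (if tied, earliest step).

Step 1: prey: 60+12-6=66; pred: 5+3-2=6
Step 2: prey: 66+13-7=72; pred: 6+3-2=7
Step 3: prey: 72+14-10=76; pred: 7+5-2=10
Step 4: prey: 76+15-15=76; pred: 10+7-4=13
Step 5: prey: 76+15-19=72; pred: 13+9-5=17
Step 6: prey: 72+14-24=62; pred: 17+12-6=23
Step 7: prey: 62+12-28=46; pred: 23+14-9=28
Step 8: prey: 46+9-25=30; pred: 28+12-11=29
Step 9: prey: 30+6-17=19; pred: 29+8-11=26
Step 10: prey: 19+3-9=13; pred: 26+4-10=20
Step 11: prey: 13+2-5=10; pred: 20+2-8=14
Step 12: prey: 10+2-2=10; pred: 14+1-5=10
Max prey = 76 at step 3

Answer: 76 3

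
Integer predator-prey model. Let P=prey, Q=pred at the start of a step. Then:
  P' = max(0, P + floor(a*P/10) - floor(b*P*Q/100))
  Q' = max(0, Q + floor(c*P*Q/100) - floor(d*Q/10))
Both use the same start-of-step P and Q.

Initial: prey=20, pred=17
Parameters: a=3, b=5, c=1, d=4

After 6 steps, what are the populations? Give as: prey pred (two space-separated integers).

Answer: 6 2

Derivation:
Step 1: prey: 20+6-17=9; pred: 17+3-6=14
Step 2: prey: 9+2-6=5; pred: 14+1-5=10
Step 3: prey: 5+1-2=4; pred: 10+0-4=6
Step 4: prey: 4+1-1=4; pred: 6+0-2=4
Step 5: prey: 4+1-0=5; pred: 4+0-1=3
Step 6: prey: 5+1-0=6; pred: 3+0-1=2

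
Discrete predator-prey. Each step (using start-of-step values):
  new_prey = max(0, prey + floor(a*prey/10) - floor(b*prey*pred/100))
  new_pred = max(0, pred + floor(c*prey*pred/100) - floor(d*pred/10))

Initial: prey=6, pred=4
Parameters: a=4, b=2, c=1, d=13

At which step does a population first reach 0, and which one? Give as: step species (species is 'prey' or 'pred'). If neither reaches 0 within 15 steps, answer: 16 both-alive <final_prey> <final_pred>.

Step 1: prey: 6+2-0=8; pred: 4+0-5=0
First extinction: pred at step 1

Answer: 1 pred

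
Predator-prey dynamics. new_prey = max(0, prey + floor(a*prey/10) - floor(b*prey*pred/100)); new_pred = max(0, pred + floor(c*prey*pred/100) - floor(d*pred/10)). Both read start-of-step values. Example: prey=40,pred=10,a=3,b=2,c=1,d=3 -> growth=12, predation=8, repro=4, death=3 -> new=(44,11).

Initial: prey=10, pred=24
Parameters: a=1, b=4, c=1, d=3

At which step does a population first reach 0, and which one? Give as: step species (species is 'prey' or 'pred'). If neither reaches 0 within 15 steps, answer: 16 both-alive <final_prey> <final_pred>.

Step 1: prey: 10+1-9=2; pred: 24+2-7=19
Step 2: prey: 2+0-1=1; pred: 19+0-5=14
Step 3: prey: 1+0-0=1; pred: 14+0-4=10
Step 4: prey: 1+0-0=1; pred: 10+0-3=7
Step 5: prey: 1+0-0=1; pred: 7+0-2=5
Step 6: prey: 1+0-0=1; pred: 5+0-1=4
Step 7: prey: 1+0-0=1; pred: 4+0-1=3
Step 8: prey: 1+0-0=1; pred: 3+0-0=3
Steps 9-15: state stable at prey=1, pred=3 (no change)
No extinction within 15 steps

Answer: 16 both-alive 1 3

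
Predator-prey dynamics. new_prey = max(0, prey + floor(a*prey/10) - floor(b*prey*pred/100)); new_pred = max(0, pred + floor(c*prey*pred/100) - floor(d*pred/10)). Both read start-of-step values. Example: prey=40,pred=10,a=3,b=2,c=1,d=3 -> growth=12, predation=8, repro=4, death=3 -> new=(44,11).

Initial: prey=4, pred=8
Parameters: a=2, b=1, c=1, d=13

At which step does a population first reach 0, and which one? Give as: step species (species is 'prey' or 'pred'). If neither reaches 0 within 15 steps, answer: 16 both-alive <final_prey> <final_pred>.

Answer: 1 pred

Derivation:
Step 1: prey: 4+0-0=4; pred: 8+0-10=0
First extinction: pred at step 1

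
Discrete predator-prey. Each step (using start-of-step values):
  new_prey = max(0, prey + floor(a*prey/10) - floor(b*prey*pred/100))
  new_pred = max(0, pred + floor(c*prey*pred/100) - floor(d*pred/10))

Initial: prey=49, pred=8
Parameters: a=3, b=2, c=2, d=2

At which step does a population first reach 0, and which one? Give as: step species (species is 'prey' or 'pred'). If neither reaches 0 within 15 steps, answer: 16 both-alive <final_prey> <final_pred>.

Step 1: prey: 49+14-7=56; pred: 8+7-1=14
Step 2: prey: 56+16-15=57; pred: 14+15-2=27
Step 3: prey: 57+17-30=44; pred: 27+30-5=52
Step 4: prey: 44+13-45=12; pred: 52+45-10=87
Step 5: prey: 12+3-20=0; pred: 87+20-17=90
First extinction: prey at step 5

Answer: 5 prey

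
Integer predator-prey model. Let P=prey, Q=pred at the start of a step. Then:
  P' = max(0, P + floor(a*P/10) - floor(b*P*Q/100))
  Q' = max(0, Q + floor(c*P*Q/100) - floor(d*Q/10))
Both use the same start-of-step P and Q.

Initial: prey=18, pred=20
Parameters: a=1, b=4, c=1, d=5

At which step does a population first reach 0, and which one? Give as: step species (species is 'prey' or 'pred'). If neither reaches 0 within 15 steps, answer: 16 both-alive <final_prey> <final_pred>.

Step 1: prey: 18+1-14=5; pred: 20+3-10=13
Step 2: prey: 5+0-2=3; pred: 13+0-6=7
Step 3: prey: 3+0-0=3; pred: 7+0-3=4
Step 4: prey: 3+0-0=3; pred: 4+0-2=2
Step 5: prey: 3+0-0=3; pred: 2+0-1=1
Step 6: prey: 3+0-0=3; pred: 1+0-0=1
Steps 7-15: state stable at prey=3, pred=1 (no change)
No extinction within 15 steps

Answer: 16 both-alive 3 1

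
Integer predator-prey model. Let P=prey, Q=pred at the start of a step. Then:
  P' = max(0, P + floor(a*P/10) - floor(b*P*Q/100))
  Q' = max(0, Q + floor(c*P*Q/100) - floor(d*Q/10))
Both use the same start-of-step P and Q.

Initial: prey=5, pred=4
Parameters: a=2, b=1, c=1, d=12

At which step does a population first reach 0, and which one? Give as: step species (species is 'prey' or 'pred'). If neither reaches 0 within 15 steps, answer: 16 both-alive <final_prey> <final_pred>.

Step 1: prey: 5+1-0=6; pred: 4+0-4=0
First extinction: pred at step 1

Answer: 1 pred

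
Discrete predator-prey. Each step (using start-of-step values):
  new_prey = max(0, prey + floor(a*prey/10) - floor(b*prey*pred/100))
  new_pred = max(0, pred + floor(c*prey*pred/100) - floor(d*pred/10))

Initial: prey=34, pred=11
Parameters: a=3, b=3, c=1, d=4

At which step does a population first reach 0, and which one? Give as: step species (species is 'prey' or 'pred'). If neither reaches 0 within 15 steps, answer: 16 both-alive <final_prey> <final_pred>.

Step 1: prey: 34+10-11=33; pred: 11+3-4=10
Step 2: prey: 33+9-9=33; pred: 10+3-4=9
Step 3: prey: 33+9-8=34; pred: 9+2-3=8
Step 4: prey: 34+10-8=36; pred: 8+2-3=7
Step 5: prey: 36+10-7=39; pred: 7+2-2=7
Step 6: prey: 39+11-8=42; pred: 7+2-2=7
Step 7: prey: 42+12-8=46; pred: 7+2-2=7
Step 8: prey: 46+13-9=50; pred: 7+3-2=8
Step 9: prey: 50+15-12=53; pred: 8+4-3=9
Step 10: prey: 53+15-14=54; pred: 9+4-3=10
Step 11: prey: 54+16-16=54; pred: 10+5-4=11
Step 12: prey: 54+16-17=53; pred: 11+5-4=12
Step 13: prey: 53+15-19=49; pred: 12+6-4=14
Step 14: prey: 49+14-20=43; pred: 14+6-5=15
Step 15: prey: 43+12-19=36; pred: 15+6-6=15
No extinction within 15 steps

Answer: 16 both-alive 36 15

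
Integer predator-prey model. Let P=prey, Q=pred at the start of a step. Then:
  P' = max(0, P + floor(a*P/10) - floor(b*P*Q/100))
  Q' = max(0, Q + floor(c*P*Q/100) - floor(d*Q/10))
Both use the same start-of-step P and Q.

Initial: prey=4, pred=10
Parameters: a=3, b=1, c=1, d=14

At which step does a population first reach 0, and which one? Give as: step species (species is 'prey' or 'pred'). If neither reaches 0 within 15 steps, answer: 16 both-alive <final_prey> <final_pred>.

Answer: 1 pred

Derivation:
Step 1: prey: 4+1-0=5; pred: 10+0-14=0
First extinction: pred at step 1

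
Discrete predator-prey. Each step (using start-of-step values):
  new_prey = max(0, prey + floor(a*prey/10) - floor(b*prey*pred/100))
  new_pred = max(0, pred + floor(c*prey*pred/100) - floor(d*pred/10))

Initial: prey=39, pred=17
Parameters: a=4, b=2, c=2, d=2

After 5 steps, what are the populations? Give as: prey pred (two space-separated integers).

Step 1: prey: 39+15-13=41; pred: 17+13-3=27
Step 2: prey: 41+16-22=35; pred: 27+22-5=44
Step 3: prey: 35+14-30=19; pred: 44+30-8=66
Step 4: prey: 19+7-25=1; pred: 66+25-13=78
Step 5: prey: 1+0-1=0; pred: 78+1-15=64

Answer: 0 64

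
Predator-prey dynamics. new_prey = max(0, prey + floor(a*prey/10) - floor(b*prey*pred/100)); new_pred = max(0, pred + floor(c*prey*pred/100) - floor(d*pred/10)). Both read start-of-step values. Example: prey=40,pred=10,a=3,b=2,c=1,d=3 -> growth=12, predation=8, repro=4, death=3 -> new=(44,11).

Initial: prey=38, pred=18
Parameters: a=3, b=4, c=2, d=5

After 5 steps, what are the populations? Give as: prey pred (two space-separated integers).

Answer: 3 4

Derivation:
Step 1: prey: 38+11-27=22; pred: 18+13-9=22
Step 2: prey: 22+6-19=9; pred: 22+9-11=20
Step 3: prey: 9+2-7=4; pred: 20+3-10=13
Step 4: prey: 4+1-2=3; pred: 13+1-6=8
Step 5: prey: 3+0-0=3; pred: 8+0-4=4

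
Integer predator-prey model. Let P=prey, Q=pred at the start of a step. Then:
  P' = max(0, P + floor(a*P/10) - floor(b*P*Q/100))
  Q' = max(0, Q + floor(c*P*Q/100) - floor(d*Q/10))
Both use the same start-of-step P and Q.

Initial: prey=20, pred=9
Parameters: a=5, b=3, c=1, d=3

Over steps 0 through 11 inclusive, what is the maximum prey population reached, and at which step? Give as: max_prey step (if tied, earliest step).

Step 1: prey: 20+10-5=25; pred: 9+1-2=8
Step 2: prey: 25+12-6=31; pred: 8+2-2=8
Step 3: prey: 31+15-7=39; pred: 8+2-2=8
Step 4: prey: 39+19-9=49; pred: 8+3-2=9
Step 5: prey: 49+24-13=60; pred: 9+4-2=11
Step 6: prey: 60+30-19=71; pred: 11+6-3=14
Step 7: prey: 71+35-29=77; pred: 14+9-4=19
Step 8: prey: 77+38-43=72; pred: 19+14-5=28
Step 9: prey: 72+36-60=48; pred: 28+20-8=40
Step 10: prey: 48+24-57=15; pred: 40+19-12=47
Step 11: prey: 15+7-21=1; pred: 47+7-14=40
Max prey = 77 at step 7

Answer: 77 7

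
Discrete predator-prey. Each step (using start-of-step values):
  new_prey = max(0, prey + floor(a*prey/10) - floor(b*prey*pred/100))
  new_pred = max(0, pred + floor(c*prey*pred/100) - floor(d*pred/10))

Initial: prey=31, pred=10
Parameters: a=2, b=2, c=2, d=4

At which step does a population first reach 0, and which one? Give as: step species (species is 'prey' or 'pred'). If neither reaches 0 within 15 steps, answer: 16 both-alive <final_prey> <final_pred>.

Step 1: prey: 31+6-6=31; pred: 10+6-4=12
Step 2: prey: 31+6-7=30; pred: 12+7-4=15
Step 3: prey: 30+6-9=27; pred: 15+9-6=18
Step 4: prey: 27+5-9=23; pred: 18+9-7=20
Step 5: prey: 23+4-9=18; pred: 20+9-8=21
Step 6: prey: 18+3-7=14; pred: 21+7-8=20
Step 7: prey: 14+2-5=11; pred: 20+5-8=17
Step 8: prey: 11+2-3=10; pred: 17+3-6=14
Step 9: prey: 10+2-2=10; pred: 14+2-5=11
Step 10: prey: 10+2-2=10; pred: 11+2-4=9
Step 11: prey: 10+2-1=11; pred: 9+1-3=7
Step 12: prey: 11+2-1=12; pred: 7+1-2=6
Step 13: prey: 12+2-1=13; pred: 6+1-2=5
Step 14: prey: 13+2-1=14; pred: 5+1-2=4
Step 15: prey: 14+2-1=15; pred: 4+1-1=4
No extinction within 15 steps

Answer: 16 both-alive 15 4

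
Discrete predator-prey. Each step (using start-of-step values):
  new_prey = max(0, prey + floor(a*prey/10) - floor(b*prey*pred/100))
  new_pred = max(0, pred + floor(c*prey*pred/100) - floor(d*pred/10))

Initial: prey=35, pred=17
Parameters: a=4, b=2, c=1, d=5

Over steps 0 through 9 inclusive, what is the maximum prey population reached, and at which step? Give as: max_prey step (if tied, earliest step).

Step 1: prey: 35+14-11=38; pred: 17+5-8=14
Step 2: prey: 38+15-10=43; pred: 14+5-7=12
Step 3: prey: 43+17-10=50; pred: 12+5-6=11
Step 4: prey: 50+20-11=59; pred: 11+5-5=11
Step 5: prey: 59+23-12=70; pred: 11+6-5=12
Step 6: prey: 70+28-16=82; pred: 12+8-6=14
Step 7: prey: 82+32-22=92; pred: 14+11-7=18
Step 8: prey: 92+36-33=95; pred: 18+16-9=25
Step 9: prey: 95+38-47=86; pred: 25+23-12=36
Max prey = 95 at step 8

Answer: 95 8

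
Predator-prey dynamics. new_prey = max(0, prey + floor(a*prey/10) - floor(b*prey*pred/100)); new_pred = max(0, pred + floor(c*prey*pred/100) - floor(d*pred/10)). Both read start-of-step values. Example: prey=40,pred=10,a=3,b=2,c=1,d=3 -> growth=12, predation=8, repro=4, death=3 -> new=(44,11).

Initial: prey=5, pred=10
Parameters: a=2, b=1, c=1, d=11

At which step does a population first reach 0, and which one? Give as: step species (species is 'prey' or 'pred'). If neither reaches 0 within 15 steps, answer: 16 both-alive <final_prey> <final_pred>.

Answer: 1 pred

Derivation:
Step 1: prey: 5+1-0=6; pred: 10+0-11=0
First extinction: pred at step 1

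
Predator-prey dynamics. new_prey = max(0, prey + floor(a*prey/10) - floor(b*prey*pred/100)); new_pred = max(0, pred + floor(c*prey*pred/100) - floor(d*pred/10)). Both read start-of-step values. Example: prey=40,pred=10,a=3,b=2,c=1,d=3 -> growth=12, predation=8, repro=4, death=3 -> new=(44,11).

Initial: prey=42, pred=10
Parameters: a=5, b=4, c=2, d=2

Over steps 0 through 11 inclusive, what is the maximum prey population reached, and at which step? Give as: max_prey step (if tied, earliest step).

Step 1: prey: 42+21-16=47; pred: 10+8-2=16
Step 2: prey: 47+23-30=40; pred: 16+15-3=28
Step 3: prey: 40+20-44=16; pred: 28+22-5=45
Step 4: prey: 16+8-28=0; pred: 45+14-9=50
Step 5: prey: 0+0-0=0; pred: 50+0-10=40
Step 6: prey: 0+0-0=0; pred: 40+0-8=32
Step 7: prey: 0+0-0=0; pred: 32+0-6=26
Step 8: prey: 0+0-0=0; pred: 26+0-5=21
Step 9: prey: 0+0-0=0; pred: 21+0-4=17
Step 10: prey: 0+0-0=0; pred: 17+0-3=14
Step 11: prey: 0+0-0=0; pred: 14+0-2=12
Max prey = 47 at step 1

Answer: 47 1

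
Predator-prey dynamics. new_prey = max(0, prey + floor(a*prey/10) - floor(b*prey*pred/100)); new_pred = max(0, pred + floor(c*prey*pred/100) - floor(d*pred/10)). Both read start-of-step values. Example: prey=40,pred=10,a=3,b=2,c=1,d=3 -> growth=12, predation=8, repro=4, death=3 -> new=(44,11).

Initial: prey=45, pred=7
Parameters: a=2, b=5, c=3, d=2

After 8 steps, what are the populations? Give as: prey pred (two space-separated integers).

Step 1: prey: 45+9-15=39; pred: 7+9-1=15
Step 2: prey: 39+7-29=17; pred: 15+17-3=29
Step 3: prey: 17+3-24=0; pred: 29+14-5=38
Step 4: prey: 0+0-0=0; pred: 38+0-7=31
Step 5: prey: 0+0-0=0; pred: 31+0-6=25
Step 6: prey: 0+0-0=0; pred: 25+0-5=20
Step 7: prey: 0+0-0=0; pred: 20+0-4=16
Step 8: prey: 0+0-0=0; pred: 16+0-3=13

Answer: 0 13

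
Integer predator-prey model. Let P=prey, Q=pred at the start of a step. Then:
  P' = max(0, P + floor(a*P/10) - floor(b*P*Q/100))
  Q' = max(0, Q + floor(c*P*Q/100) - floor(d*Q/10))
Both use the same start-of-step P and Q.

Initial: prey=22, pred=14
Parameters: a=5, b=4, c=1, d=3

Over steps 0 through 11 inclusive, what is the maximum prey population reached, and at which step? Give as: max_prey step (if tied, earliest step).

Answer: 50 11

Derivation:
Step 1: prey: 22+11-12=21; pred: 14+3-4=13
Step 2: prey: 21+10-10=21; pred: 13+2-3=12
Step 3: prey: 21+10-10=21; pred: 12+2-3=11
Step 4: prey: 21+10-9=22; pred: 11+2-3=10
Step 5: prey: 22+11-8=25; pred: 10+2-3=9
Step 6: prey: 25+12-9=28; pred: 9+2-2=9
Step 7: prey: 28+14-10=32; pred: 9+2-2=9
Step 8: prey: 32+16-11=37; pred: 9+2-2=9
Step 9: prey: 37+18-13=42; pred: 9+3-2=10
Step 10: prey: 42+21-16=47; pred: 10+4-3=11
Step 11: prey: 47+23-20=50; pred: 11+5-3=13
Max prey = 50 at step 11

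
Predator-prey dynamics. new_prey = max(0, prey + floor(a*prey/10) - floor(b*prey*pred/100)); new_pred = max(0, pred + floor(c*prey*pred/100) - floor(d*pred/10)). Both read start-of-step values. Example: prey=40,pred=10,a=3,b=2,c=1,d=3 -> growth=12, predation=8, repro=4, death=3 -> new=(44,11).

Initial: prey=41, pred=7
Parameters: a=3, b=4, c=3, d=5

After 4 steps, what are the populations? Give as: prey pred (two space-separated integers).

Step 1: prey: 41+12-11=42; pred: 7+8-3=12
Step 2: prey: 42+12-20=34; pred: 12+15-6=21
Step 3: prey: 34+10-28=16; pred: 21+21-10=32
Step 4: prey: 16+4-20=0; pred: 32+15-16=31

Answer: 0 31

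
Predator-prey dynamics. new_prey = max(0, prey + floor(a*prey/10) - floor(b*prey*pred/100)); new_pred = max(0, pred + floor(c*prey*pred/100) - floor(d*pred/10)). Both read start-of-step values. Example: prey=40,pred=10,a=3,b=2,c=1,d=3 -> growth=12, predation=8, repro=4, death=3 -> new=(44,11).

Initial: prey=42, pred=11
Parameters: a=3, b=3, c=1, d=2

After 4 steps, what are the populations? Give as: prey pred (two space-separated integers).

Answer: 23 21

Derivation:
Step 1: prey: 42+12-13=41; pred: 11+4-2=13
Step 2: prey: 41+12-15=38; pred: 13+5-2=16
Step 3: prey: 38+11-18=31; pred: 16+6-3=19
Step 4: prey: 31+9-17=23; pred: 19+5-3=21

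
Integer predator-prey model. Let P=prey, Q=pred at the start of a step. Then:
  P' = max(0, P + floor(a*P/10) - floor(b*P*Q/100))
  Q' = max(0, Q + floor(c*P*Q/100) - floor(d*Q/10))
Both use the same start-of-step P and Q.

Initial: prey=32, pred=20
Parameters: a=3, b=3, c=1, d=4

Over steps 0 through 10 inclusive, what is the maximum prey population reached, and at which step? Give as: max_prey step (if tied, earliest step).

Step 1: prey: 32+9-19=22; pred: 20+6-8=18
Step 2: prey: 22+6-11=17; pred: 18+3-7=14
Step 3: prey: 17+5-7=15; pred: 14+2-5=11
Step 4: prey: 15+4-4=15; pred: 11+1-4=8
Step 5: prey: 15+4-3=16; pred: 8+1-3=6
Step 6: prey: 16+4-2=18; pred: 6+0-2=4
Step 7: prey: 18+5-2=21; pred: 4+0-1=3
Step 8: prey: 21+6-1=26; pred: 3+0-1=2
Step 9: prey: 26+7-1=32; pred: 2+0-0=2
Step 10: prey: 32+9-1=40; pred: 2+0-0=2
Max prey = 40 at step 10

Answer: 40 10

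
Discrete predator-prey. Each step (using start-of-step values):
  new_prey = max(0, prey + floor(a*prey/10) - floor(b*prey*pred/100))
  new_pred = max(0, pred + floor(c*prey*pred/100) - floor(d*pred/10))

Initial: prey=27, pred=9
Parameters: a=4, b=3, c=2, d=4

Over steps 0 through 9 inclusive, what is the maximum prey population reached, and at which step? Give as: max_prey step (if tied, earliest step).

Answer: 35 3

Derivation:
Step 1: prey: 27+10-7=30; pred: 9+4-3=10
Step 2: prey: 30+12-9=33; pred: 10+6-4=12
Step 3: prey: 33+13-11=35; pred: 12+7-4=15
Step 4: prey: 35+14-15=34; pred: 15+10-6=19
Step 5: prey: 34+13-19=28; pred: 19+12-7=24
Step 6: prey: 28+11-20=19; pred: 24+13-9=28
Step 7: prey: 19+7-15=11; pred: 28+10-11=27
Step 8: prey: 11+4-8=7; pred: 27+5-10=22
Step 9: prey: 7+2-4=5; pred: 22+3-8=17
Max prey = 35 at step 3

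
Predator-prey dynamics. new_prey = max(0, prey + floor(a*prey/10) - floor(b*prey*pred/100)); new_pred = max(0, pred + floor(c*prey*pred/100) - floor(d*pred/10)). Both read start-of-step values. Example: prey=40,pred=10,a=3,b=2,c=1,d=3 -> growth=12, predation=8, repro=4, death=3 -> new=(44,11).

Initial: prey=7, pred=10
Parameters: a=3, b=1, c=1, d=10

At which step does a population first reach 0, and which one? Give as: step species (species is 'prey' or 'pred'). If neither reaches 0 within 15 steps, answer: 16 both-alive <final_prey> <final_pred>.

Step 1: prey: 7+2-0=9; pred: 10+0-10=0
First extinction: pred at step 1

Answer: 1 pred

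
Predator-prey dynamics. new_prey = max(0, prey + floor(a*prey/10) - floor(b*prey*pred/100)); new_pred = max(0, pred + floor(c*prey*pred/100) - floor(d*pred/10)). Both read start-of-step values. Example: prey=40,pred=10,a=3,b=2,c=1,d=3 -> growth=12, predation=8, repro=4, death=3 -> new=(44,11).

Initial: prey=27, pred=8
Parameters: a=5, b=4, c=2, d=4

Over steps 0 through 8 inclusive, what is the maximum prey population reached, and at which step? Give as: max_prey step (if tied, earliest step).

Answer: 39 3

Derivation:
Step 1: prey: 27+13-8=32; pred: 8+4-3=9
Step 2: prey: 32+16-11=37; pred: 9+5-3=11
Step 3: prey: 37+18-16=39; pred: 11+8-4=15
Step 4: prey: 39+19-23=35; pred: 15+11-6=20
Step 5: prey: 35+17-28=24; pred: 20+14-8=26
Step 6: prey: 24+12-24=12; pred: 26+12-10=28
Step 7: prey: 12+6-13=5; pred: 28+6-11=23
Step 8: prey: 5+2-4=3; pred: 23+2-9=16
Max prey = 39 at step 3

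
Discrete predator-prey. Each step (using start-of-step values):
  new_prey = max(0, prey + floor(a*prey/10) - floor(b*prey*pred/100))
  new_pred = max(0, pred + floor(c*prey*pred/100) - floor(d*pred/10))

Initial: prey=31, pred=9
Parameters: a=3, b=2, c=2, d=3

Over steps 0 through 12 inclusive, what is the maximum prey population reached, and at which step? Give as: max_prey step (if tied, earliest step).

Answer: 37 2

Derivation:
Step 1: prey: 31+9-5=35; pred: 9+5-2=12
Step 2: prey: 35+10-8=37; pred: 12+8-3=17
Step 3: prey: 37+11-12=36; pred: 17+12-5=24
Step 4: prey: 36+10-17=29; pred: 24+17-7=34
Step 5: prey: 29+8-19=18; pred: 34+19-10=43
Step 6: prey: 18+5-15=8; pred: 43+15-12=46
Step 7: prey: 8+2-7=3; pred: 46+7-13=40
Step 8: prey: 3+0-2=1; pred: 40+2-12=30
Step 9: prey: 1+0-0=1; pred: 30+0-9=21
Step 10: prey: 1+0-0=1; pred: 21+0-6=15
Step 11: prey: 1+0-0=1; pred: 15+0-4=11
Step 12: prey: 1+0-0=1; pred: 11+0-3=8
Max prey = 37 at step 2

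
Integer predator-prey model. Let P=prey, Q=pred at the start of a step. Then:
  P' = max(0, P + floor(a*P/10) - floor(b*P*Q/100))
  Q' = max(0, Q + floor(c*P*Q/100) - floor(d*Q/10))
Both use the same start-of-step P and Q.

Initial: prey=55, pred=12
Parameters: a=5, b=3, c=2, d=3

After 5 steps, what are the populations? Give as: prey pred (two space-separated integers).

Step 1: prey: 55+27-19=63; pred: 12+13-3=22
Step 2: prey: 63+31-41=53; pred: 22+27-6=43
Step 3: prey: 53+26-68=11; pred: 43+45-12=76
Step 4: prey: 11+5-25=0; pred: 76+16-22=70
Step 5: prey: 0+0-0=0; pred: 70+0-21=49

Answer: 0 49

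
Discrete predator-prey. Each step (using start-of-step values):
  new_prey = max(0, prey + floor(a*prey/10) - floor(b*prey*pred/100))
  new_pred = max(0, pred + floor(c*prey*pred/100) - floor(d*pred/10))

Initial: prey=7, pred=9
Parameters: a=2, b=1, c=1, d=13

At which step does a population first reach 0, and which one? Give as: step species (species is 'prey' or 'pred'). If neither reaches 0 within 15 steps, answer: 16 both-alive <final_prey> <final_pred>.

Step 1: prey: 7+1-0=8; pred: 9+0-11=0
First extinction: pred at step 1

Answer: 1 pred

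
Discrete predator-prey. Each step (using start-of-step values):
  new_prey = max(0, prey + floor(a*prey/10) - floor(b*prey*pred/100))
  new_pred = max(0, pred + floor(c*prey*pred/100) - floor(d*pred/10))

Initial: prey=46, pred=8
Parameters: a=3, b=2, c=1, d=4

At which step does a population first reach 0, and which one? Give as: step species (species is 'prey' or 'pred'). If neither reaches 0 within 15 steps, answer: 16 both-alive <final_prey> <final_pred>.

Step 1: prey: 46+13-7=52; pred: 8+3-3=8
Step 2: prey: 52+15-8=59; pred: 8+4-3=9
Step 3: prey: 59+17-10=66; pred: 9+5-3=11
Step 4: prey: 66+19-14=71; pred: 11+7-4=14
Step 5: prey: 71+21-19=73; pred: 14+9-5=18
Step 6: prey: 73+21-26=68; pred: 18+13-7=24
Step 7: prey: 68+20-32=56; pred: 24+16-9=31
Step 8: prey: 56+16-34=38; pred: 31+17-12=36
Step 9: prey: 38+11-27=22; pred: 36+13-14=35
Step 10: prey: 22+6-15=13; pred: 35+7-14=28
Step 11: prey: 13+3-7=9; pred: 28+3-11=20
Step 12: prey: 9+2-3=8; pred: 20+1-8=13
Step 13: prey: 8+2-2=8; pred: 13+1-5=9
Step 14: prey: 8+2-1=9; pred: 9+0-3=6
Step 15: prey: 9+2-1=10; pred: 6+0-2=4
No extinction within 15 steps

Answer: 16 both-alive 10 4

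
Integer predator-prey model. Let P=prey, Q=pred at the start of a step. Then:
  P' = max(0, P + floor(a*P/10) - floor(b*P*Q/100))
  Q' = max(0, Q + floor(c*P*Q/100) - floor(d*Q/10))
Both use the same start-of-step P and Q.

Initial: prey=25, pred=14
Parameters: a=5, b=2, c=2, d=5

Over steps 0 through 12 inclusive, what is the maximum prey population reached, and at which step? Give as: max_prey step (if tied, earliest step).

Answer: 50 4

Derivation:
Step 1: prey: 25+12-7=30; pred: 14+7-7=14
Step 2: prey: 30+15-8=37; pred: 14+8-7=15
Step 3: prey: 37+18-11=44; pred: 15+11-7=19
Step 4: prey: 44+22-16=50; pred: 19+16-9=26
Step 5: prey: 50+25-26=49; pred: 26+26-13=39
Step 6: prey: 49+24-38=35; pred: 39+38-19=58
Step 7: prey: 35+17-40=12; pred: 58+40-29=69
Step 8: prey: 12+6-16=2; pred: 69+16-34=51
Step 9: prey: 2+1-2=1; pred: 51+2-25=28
Step 10: prey: 1+0-0=1; pred: 28+0-14=14
Step 11: prey: 1+0-0=1; pred: 14+0-7=7
Step 12: prey: 1+0-0=1; pred: 7+0-3=4
Max prey = 50 at step 4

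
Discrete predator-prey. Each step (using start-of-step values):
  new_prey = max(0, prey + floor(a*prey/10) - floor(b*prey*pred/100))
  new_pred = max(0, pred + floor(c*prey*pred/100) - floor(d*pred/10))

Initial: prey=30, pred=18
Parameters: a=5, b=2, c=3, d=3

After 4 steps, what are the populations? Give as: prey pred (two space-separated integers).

Step 1: prey: 30+15-10=35; pred: 18+16-5=29
Step 2: prey: 35+17-20=32; pred: 29+30-8=51
Step 3: prey: 32+16-32=16; pred: 51+48-15=84
Step 4: prey: 16+8-26=0; pred: 84+40-25=99

Answer: 0 99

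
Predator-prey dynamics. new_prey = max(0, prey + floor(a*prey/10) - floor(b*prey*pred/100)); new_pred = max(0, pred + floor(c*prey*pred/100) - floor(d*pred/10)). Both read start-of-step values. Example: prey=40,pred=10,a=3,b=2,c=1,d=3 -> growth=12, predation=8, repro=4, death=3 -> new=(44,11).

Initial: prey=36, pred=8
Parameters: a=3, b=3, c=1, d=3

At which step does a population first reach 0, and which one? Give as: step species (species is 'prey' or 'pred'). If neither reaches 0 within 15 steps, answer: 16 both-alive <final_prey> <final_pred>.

Answer: 16 both-alive 15 8

Derivation:
Step 1: prey: 36+10-8=38; pred: 8+2-2=8
Step 2: prey: 38+11-9=40; pred: 8+3-2=9
Step 3: prey: 40+12-10=42; pred: 9+3-2=10
Step 4: prey: 42+12-12=42; pred: 10+4-3=11
Step 5: prey: 42+12-13=41; pred: 11+4-3=12
Step 6: prey: 41+12-14=39; pred: 12+4-3=13
Step 7: prey: 39+11-15=35; pred: 13+5-3=15
Step 8: prey: 35+10-15=30; pred: 15+5-4=16
Step 9: prey: 30+9-14=25; pred: 16+4-4=16
Step 10: prey: 25+7-12=20; pred: 16+4-4=16
Step 11: prey: 20+6-9=17; pred: 16+3-4=15
Step 12: prey: 17+5-7=15; pred: 15+2-4=13
Step 13: prey: 15+4-5=14; pred: 13+1-3=11
Step 14: prey: 14+4-4=14; pred: 11+1-3=9
Step 15: prey: 14+4-3=15; pred: 9+1-2=8
No extinction within 15 steps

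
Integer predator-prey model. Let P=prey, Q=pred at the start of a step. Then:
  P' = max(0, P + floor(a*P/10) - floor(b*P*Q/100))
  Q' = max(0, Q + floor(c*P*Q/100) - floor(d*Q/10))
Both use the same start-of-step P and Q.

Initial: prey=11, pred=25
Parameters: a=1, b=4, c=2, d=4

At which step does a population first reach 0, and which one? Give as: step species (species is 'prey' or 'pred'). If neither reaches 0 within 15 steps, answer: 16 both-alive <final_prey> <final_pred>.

Step 1: prey: 11+1-11=1; pred: 25+5-10=20
Step 2: prey: 1+0-0=1; pred: 20+0-8=12
Step 3: prey: 1+0-0=1; pred: 12+0-4=8
Step 4: prey: 1+0-0=1; pred: 8+0-3=5
Step 5: prey: 1+0-0=1; pred: 5+0-2=3
Step 6: prey: 1+0-0=1; pred: 3+0-1=2
Step 7: prey: 1+0-0=1; pred: 2+0-0=2
Steps 8-15: state stable at prey=1, pred=2 (no change)
No extinction within 15 steps

Answer: 16 both-alive 1 2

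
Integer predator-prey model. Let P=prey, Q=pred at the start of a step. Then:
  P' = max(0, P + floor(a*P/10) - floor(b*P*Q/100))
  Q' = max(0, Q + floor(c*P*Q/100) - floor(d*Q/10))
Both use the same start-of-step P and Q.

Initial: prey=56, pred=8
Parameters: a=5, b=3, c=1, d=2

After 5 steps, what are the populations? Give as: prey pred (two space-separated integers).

Step 1: prey: 56+28-13=71; pred: 8+4-1=11
Step 2: prey: 71+35-23=83; pred: 11+7-2=16
Step 3: prey: 83+41-39=85; pred: 16+13-3=26
Step 4: prey: 85+42-66=61; pred: 26+22-5=43
Step 5: prey: 61+30-78=13; pred: 43+26-8=61

Answer: 13 61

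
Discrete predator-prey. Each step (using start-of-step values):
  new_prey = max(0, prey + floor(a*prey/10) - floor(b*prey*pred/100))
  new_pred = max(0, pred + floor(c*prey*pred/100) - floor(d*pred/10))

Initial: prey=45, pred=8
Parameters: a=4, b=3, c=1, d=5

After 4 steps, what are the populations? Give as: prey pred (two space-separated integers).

Answer: 87 10

Derivation:
Step 1: prey: 45+18-10=53; pred: 8+3-4=7
Step 2: prey: 53+21-11=63; pred: 7+3-3=7
Step 3: prey: 63+25-13=75; pred: 7+4-3=8
Step 4: prey: 75+30-18=87; pred: 8+6-4=10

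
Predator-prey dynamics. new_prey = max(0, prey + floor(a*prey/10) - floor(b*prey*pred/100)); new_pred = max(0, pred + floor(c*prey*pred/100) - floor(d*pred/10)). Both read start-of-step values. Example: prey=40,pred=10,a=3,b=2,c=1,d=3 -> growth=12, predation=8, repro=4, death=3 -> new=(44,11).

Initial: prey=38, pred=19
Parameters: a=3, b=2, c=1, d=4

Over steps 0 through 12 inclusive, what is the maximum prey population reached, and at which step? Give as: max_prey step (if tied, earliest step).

Answer: 56 12

Derivation:
Step 1: prey: 38+11-14=35; pred: 19+7-7=19
Step 2: prey: 35+10-13=32; pred: 19+6-7=18
Step 3: prey: 32+9-11=30; pred: 18+5-7=16
Step 4: prey: 30+9-9=30; pred: 16+4-6=14
Step 5: prey: 30+9-8=31; pred: 14+4-5=13
Step 6: prey: 31+9-8=32; pred: 13+4-5=12
Step 7: prey: 32+9-7=34; pred: 12+3-4=11
Step 8: prey: 34+10-7=37; pred: 11+3-4=10
Step 9: prey: 37+11-7=41; pred: 10+3-4=9
Step 10: prey: 41+12-7=46; pred: 9+3-3=9
Step 11: prey: 46+13-8=51; pred: 9+4-3=10
Step 12: prey: 51+15-10=56; pred: 10+5-4=11
Max prey = 56 at step 12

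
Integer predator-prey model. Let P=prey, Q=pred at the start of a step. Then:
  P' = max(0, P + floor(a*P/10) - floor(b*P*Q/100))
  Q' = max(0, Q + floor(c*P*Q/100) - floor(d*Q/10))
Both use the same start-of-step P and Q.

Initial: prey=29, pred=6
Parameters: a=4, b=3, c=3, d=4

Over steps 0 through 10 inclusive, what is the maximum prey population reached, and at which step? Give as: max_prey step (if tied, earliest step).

Step 1: prey: 29+11-5=35; pred: 6+5-2=9
Step 2: prey: 35+14-9=40; pred: 9+9-3=15
Step 3: prey: 40+16-18=38; pred: 15+18-6=27
Step 4: prey: 38+15-30=23; pred: 27+30-10=47
Step 5: prey: 23+9-32=0; pred: 47+32-18=61
Step 6: prey: 0+0-0=0; pred: 61+0-24=37
Step 7: prey: 0+0-0=0; pred: 37+0-14=23
Step 8: prey: 0+0-0=0; pred: 23+0-9=14
Step 9: prey: 0+0-0=0; pred: 14+0-5=9
Step 10: prey: 0+0-0=0; pred: 9+0-3=6
Max prey = 40 at step 2

Answer: 40 2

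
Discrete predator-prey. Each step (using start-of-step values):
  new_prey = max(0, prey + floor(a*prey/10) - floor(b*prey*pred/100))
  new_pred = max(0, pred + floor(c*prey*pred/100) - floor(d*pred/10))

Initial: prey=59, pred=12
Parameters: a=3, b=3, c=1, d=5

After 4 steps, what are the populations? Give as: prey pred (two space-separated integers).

Answer: 39 13

Derivation:
Step 1: prey: 59+17-21=55; pred: 12+7-6=13
Step 2: prey: 55+16-21=50; pred: 13+7-6=14
Step 3: prey: 50+15-21=44; pred: 14+7-7=14
Step 4: prey: 44+13-18=39; pred: 14+6-7=13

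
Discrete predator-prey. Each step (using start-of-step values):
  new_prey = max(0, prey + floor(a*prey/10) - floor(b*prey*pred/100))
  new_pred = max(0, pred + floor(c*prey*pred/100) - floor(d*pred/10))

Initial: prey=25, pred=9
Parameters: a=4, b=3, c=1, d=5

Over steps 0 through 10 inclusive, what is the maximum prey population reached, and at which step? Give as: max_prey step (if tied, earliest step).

Answer: 128 9

Derivation:
Step 1: prey: 25+10-6=29; pred: 9+2-4=7
Step 2: prey: 29+11-6=34; pred: 7+2-3=6
Step 3: prey: 34+13-6=41; pred: 6+2-3=5
Step 4: prey: 41+16-6=51; pred: 5+2-2=5
Step 5: prey: 51+20-7=64; pred: 5+2-2=5
Step 6: prey: 64+25-9=80; pred: 5+3-2=6
Step 7: prey: 80+32-14=98; pred: 6+4-3=7
Step 8: prey: 98+39-20=117; pred: 7+6-3=10
Step 9: prey: 117+46-35=128; pred: 10+11-5=16
Step 10: prey: 128+51-61=118; pred: 16+20-8=28
Max prey = 128 at step 9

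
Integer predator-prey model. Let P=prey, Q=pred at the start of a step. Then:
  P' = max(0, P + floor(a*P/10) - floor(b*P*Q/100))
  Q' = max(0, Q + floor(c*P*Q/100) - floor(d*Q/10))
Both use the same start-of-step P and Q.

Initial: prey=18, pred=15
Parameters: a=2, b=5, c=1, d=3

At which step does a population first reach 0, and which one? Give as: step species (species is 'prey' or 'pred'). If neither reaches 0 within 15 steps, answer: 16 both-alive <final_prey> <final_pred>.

Answer: 16 both-alive 2 3

Derivation:
Step 1: prey: 18+3-13=8; pred: 15+2-4=13
Step 2: prey: 8+1-5=4; pred: 13+1-3=11
Step 3: prey: 4+0-2=2; pred: 11+0-3=8
Step 4: prey: 2+0-0=2; pred: 8+0-2=6
Step 5: prey: 2+0-0=2; pred: 6+0-1=5
Step 6: prey: 2+0-0=2; pred: 5+0-1=4
Step 7: prey: 2+0-0=2; pred: 4+0-1=3
Step 8: prey: 2+0-0=2; pred: 3+0-0=3
Steps 9-15: state stable at prey=2, pred=3 (no change)
No extinction within 15 steps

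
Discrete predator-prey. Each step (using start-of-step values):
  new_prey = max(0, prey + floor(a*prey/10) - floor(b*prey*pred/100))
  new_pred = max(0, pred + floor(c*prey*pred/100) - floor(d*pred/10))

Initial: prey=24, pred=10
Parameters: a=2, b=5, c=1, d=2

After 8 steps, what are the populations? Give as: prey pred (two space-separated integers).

Answer: 6 4

Derivation:
Step 1: prey: 24+4-12=16; pred: 10+2-2=10
Step 2: prey: 16+3-8=11; pred: 10+1-2=9
Step 3: prey: 11+2-4=9; pred: 9+0-1=8
Step 4: prey: 9+1-3=7; pred: 8+0-1=7
Step 5: prey: 7+1-2=6; pred: 7+0-1=6
Step 6: prey: 6+1-1=6; pred: 6+0-1=5
Step 7: prey: 6+1-1=6; pred: 5+0-1=4
Step 8: prey: 6+1-1=6; pred: 4+0-0=4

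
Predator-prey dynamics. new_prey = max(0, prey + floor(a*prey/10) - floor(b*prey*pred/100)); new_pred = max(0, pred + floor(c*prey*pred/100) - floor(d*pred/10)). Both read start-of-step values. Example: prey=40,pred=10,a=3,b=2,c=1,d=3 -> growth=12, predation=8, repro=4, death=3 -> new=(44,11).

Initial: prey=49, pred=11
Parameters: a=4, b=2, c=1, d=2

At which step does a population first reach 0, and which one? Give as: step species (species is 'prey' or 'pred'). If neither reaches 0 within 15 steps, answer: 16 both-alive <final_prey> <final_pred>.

Answer: 8 prey

Derivation:
Step 1: prey: 49+19-10=58; pred: 11+5-2=14
Step 2: prey: 58+23-16=65; pred: 14+8-2=20
Step 3: prey: 65+26-26=65; pred: 20+13-4=29
Step 4: prey: 65+26-37=54; pred: 29+18-5=42
Step 5: prey: 54+21-45=30; pred: 42+22-8=56
Step 6: prey: 30+12-33=9; pred: 56+16-11=61
Step 7: prey: 9+3-10=2; pred: 61+5-12=54
Step 8: prey: 2+0-2=0; pred: 54+1-10=45
First extinction: prey at step 8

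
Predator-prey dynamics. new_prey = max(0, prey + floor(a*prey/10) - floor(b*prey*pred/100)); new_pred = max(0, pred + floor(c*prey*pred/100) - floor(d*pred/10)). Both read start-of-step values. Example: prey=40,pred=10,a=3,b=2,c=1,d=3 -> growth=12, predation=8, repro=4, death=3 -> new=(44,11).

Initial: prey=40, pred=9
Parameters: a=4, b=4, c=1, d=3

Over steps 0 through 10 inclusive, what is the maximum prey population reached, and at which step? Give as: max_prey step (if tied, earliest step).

Answer: 42 1

Derivation:
Step 1: prey: 40+16-14=42; pred: 9+3-2=10
Step 2: prey: 42+16-16=42; pred: 10+4-3=11
Step 3: prey: 42+16-18=40; pred: 11+4-3=12
Step 4: prey: 40+16-19=37; pred: 12+4-3=13
Step 5: prey: 37+14-19=32; pred: 13+4-3=14
Step 6: prey: 32+12-17=27; pred: 14+4-4=14
Step 7: prey: 27+10-15=22; pred: 14+3-4=13
Step 8: prey: 22+8-11=19; pred: 13+2-3=12
Step 9: prey: 19+7-9=17; pred: 12+2-3=11
Step 10: prey: 17+6-7=16; pred: 11+1-3=9
Max prey = 42 at step 1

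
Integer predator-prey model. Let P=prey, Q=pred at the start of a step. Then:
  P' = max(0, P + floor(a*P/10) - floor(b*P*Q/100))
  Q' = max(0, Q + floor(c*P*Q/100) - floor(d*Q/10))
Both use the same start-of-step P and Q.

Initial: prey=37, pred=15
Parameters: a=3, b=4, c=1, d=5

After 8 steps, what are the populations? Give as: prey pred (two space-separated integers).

Answer: 38 1

Derivation:
Step 1: prey: 37+11-22=26; pred: 15+5-7=13
Step 2: prey: 26+7-13=20; pred: 13+3-6=10
Step 3: prey: 20+6-8=18; pred: 10+2-5=7
Step 4: prey: 18+5-5=18; pred: 7+1-3=5
Step 5: prey: 18+5-3=20; pred: 5+0-2=3
Step 6: prey: 20+6-2=24; pred: 3+0-1=2
Step 7: prey: 24+7-1=30; pred: 2+0-1=1
Step 8: prey: 30+9-1=38; pred: 1+0-0=1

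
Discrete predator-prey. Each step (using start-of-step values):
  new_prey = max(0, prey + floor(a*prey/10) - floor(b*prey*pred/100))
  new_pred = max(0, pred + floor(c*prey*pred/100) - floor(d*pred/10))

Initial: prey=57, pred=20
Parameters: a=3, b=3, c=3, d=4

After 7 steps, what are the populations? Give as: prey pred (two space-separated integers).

Answer: 0 7

Derivation:
Step 1: prey: 57+17-34=40; pred: 20+34-8=46
Step 2: prey: 40+12-55=0; pred: 46+55-18=83
Step 3: prey: 0+0-0=0; pred: 83+0-33=50
Step 4: prey: 0+0-0=0; pred: 50+0-20=30
Step 5: prey: 0+0-0=0; pred: 30+0-12=18
Step 6: prey: 0+0-0=0; pred: 18+0-7=11
Step 7: prey: 0+0-0=0; pred: 11+0-4=7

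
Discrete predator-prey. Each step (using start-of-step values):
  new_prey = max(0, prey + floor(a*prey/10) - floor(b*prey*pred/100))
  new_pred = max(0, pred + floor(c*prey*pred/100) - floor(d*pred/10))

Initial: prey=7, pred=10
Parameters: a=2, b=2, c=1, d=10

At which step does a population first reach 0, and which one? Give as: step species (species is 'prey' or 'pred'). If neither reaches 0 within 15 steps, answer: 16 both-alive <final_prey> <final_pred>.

Step 1: prey: 7+1-1=7; pred: 10+0-10=0
First extinction: pred at step 1

Answer: 1 pred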